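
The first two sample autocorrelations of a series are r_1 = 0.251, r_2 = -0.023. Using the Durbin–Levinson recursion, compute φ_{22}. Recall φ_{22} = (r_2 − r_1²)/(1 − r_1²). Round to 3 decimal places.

φ_{22} = (r_2 − r_1²) / (1 − r_1²)
r_1² = (0.251)² = 0.063001
Numerator = -0.023 − 0.0630 = -0.0860; denominator = 1 − 0.0630 = 0.9370
φ_{22} = -0.0860 / 0.9370 = -0.092

-0.092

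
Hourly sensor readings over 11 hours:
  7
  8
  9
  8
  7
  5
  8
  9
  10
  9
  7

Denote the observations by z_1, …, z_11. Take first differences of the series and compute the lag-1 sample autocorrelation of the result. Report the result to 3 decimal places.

First differences Δz: 1, 1, -1, -1, -2, 3, 1, 1, -1, -2
Mean of differences = 0.0000
Numerator Σ(Δz_t−Δz̄)(Δz_{t+1}−Δz̄) = 2.0000
Denominator Σ(Δz_t−Δz̄)² = 24.0000
r_1(Δz) = 2.0000 / 24.0000 = 0.083

0.083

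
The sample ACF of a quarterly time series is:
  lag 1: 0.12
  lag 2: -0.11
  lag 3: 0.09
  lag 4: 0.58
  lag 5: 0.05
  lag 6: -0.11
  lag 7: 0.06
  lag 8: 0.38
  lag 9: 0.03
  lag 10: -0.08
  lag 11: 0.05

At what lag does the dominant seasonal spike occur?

The largest autocorrelation is r_4 = 0.58, with a weaker echo at lag 8 (0.38); the remaining lags stay at or below 0.12.
The dominant spike at lag 4 indicates a seasonal period of 4.

4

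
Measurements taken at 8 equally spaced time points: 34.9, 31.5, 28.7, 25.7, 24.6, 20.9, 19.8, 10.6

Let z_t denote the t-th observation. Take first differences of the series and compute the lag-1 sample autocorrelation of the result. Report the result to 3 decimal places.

-0.294

First differences Δz: -3.4, -2.8, -3.0, -1.1, -3.7, -1.1, -9.2
Mean of differences = -3.4714
Numerator Σ(Δz_t−Δz̄)(Δz_{t+1}−Δz̄) = -13.1865
Denominator Σ(Δz_t−Δz̄)² = 44.7943
r_1(Δz) = -13.1865 / 44.7943 = -0.294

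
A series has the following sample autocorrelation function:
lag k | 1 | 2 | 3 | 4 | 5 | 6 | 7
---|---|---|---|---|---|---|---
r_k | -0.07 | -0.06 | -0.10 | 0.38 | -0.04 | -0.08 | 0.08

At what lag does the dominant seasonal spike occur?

4

The largest autocorrelation is r_4 = 0.38; the remaining lags stay at or below 0.08.
The dominant spike at lag 4 indicates a seasonal period of 4.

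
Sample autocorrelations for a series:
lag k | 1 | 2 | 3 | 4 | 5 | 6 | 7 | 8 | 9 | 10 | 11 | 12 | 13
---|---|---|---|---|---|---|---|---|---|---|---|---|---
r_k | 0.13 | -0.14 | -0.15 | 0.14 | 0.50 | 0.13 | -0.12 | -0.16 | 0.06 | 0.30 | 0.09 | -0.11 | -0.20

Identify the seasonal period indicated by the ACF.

5

The largest autocorrelation is r_5 = 0.50, with a weaker echo at lag 10 (0.30); the remaining lags stay at or below 0.14.
The dominant spike at lag 5 indicates a seasonal period of 5.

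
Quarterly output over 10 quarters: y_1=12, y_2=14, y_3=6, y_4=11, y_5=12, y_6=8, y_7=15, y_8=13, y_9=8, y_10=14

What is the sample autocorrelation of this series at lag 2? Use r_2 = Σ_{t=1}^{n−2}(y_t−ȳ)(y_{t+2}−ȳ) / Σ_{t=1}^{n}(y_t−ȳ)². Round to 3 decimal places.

-0.218

Mean ȳ = (12 + 14 + 6 + 11 + 12 + 8 + 15 + 13 + 8 + 14)/10 = 11.3000
Numerator Σ_{t=1}^{8}(y_t−ȳ)(y_{t+2}−ȳ) = -17.8800
Denominator Σ(y_t−ȳ)² = 82.1000
r_2 = -17.8800 / 82.1000 = -0.218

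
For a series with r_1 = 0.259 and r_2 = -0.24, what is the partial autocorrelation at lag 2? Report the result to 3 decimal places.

φ_{22} = (r_2 − r_1²) / (1 − r_1²)
r_1² = (0.259)² = 0.067081
Numerator = -0.24 − 0.0671 = -0.3071; denominator = 1 − 0.0671 = 0.9329
φ_{22} = -0.3071 / 0.9329 = -0.329

-0.329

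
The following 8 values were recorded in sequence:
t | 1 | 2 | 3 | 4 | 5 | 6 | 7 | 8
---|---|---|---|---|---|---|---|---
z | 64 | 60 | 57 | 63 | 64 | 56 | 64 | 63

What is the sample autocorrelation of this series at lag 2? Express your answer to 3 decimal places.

-0.472

Mean z̄ = (64 + 60 + 57 + 63 + 64 + 56 + 64 + 63)/8 = 61.3750
Σ(z_t−z̄)(z_{t+2}−z̄) = (-11.4844) + (-2.2344) + (-11.4844) + (-8.7344) + (6.8906) + (-8.7344) = -35.7813
Denominator Σ(z_t−z̄)² = 75.8750
r_2 = -35.7813 / 75.8750 = -0.472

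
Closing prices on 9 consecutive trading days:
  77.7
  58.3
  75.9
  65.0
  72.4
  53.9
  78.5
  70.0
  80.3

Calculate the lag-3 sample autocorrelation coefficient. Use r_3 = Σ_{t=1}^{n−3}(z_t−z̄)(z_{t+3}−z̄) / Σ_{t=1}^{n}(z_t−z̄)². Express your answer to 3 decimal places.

-0.524

Mean z̄ = (77.7 + 58.3 + 75.9 + 65.0 + 72.4 + 53.9 + 78.5 + 70.0 + 80.3)/9 = 70.2222
Σ(z_t−z̄)(z_{t+3}−z̄) = (-39.0506) + (-25.9640) + (-92.6740) + (-43.2284) + (-0.4840) + (-164.4917) = -365.8926
Denominator Σ(z_t−z̄)² = 698.8556
r_3 = -365.8926 / 698.8556 = -0.524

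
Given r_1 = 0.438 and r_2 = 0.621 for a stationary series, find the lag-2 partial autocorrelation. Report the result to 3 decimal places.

0.531

φ_{22} = (r_2 − r_1²) / (1 − r_1²)
r_1² = (0.438)² = 0.191844
Numerator = 0.621 − 0.1918 = 0.4292; denominator = 1 − 0.1918 = 0.8082
φ_{22} = 0.4292 / 0.8082 = 0.531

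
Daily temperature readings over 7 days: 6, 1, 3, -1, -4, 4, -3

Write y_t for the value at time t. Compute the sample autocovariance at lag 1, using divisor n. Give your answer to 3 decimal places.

-3.044

Mean ȳ = (6 + 1 + 3 − 1 − 4 + 4 − 3)/7 = 0.8571
Σ_{t=1}^{6}(y_t−ȳ)(y_{t+1}−ȳ) = -21.3061
γ_1 = -21.3061 / 7 = -3.044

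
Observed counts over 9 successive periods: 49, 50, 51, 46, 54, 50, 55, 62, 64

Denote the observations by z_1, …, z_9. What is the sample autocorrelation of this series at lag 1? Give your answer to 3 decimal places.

Mean z̄ = (49 + 50 + 51 + 46 + 54 + 50 + 55 + 62 + 64)/9 = 53.4444
Numerator Σ_{t=1}^{8}(z_t−z̄)(z_{t+1}−z̄) = 134.1358
Denominator Σ(z_t−z̄)² = 292.2222
r_1 = 134.1358 / 292.2222 = 0.459

0.459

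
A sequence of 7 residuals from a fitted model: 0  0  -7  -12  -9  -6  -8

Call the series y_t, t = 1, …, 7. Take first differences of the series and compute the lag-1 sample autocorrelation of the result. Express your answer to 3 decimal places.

0.155

First differences Δy: 0, -7, -5, 3, 3, -2
Mean of differences = -1.3333
Numerator Σ(Δy_t−Δȳ)(Δy_{t+1}−Δȳ) = 13.2222
Denominator Σ(Δy_t−Δȳ)² = 85.3333
r_1(Δy) = 13.2222 / 85.3333 = 0.155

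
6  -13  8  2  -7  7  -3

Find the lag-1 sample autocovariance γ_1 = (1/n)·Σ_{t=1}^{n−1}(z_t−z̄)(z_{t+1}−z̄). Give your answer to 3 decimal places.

-35.714

Mean z̄ = (6 − 13 + 8 + 2 − 7 + 7 − 3)/7 = 0.0000
Deviations: 6.0000, -13.0000, 8.0000, 2.0000, -7.0000, 7.0000, -3.0000
Σ_{t=1}^{6}(z_t−z̄)(z_{t+1}−z̄) = -250.0000
γ_1 = -250.0000 / 7 = -35.714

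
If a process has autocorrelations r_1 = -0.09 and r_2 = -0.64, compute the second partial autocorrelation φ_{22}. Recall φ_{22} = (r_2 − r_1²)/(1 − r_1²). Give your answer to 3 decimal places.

-0.653

φ_{22} = (r_2 − r_1²) / (1 − r_1²)
r_1² = (-0.09)² = 0.0081
Numerator = -0.64 − 0.0081 = -0.6481; denominator = 1 − 0.0081 = 0.9919
φ_{22} = -0.6481 / 0.9919 = -0.653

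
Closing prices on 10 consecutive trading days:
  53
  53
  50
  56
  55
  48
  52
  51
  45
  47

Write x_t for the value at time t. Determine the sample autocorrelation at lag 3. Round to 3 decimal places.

Mean x̄ = (53 + 53 + 50 + 56 + 55 + 48 + 52 + 51 + 45 + 47)/10 = 51.0000
Numerator Σ_{t=1}^{7}(x_t−x̄)(x_{t+3}−x̄) = 40.0000
Denominator Σ(x_t−x̄)² = 112.0000
r_3 = 40.0000 / 112.0000 = 0.357

0.357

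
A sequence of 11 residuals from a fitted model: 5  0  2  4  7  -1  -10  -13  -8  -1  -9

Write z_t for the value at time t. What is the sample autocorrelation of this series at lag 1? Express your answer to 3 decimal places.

Mean z̄ = (5 + 0 + 2 + 4 + 7 − 1 − 10 − 13 − 8 − 1 − 9)/11 = -2.1818
Numerator Σ_{t=1}^{10}(z_t−z̄)(z_{t+1}−z̄) = 241.6033
Denominator Σ(z_t−z̄)² = 457.6364
r_1 = 241.6033 / 457.6364 = 0.528

0.528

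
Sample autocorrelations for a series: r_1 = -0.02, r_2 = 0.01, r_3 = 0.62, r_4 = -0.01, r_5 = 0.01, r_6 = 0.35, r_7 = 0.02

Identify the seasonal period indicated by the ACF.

3

The largest autocorrelation is r_3 = 0.62, with a weaker echo at lag 6 (0.35); the remaining lags stay at or below 0.02.
The dominant spike at lag 3 indicates a seasonal period of 3.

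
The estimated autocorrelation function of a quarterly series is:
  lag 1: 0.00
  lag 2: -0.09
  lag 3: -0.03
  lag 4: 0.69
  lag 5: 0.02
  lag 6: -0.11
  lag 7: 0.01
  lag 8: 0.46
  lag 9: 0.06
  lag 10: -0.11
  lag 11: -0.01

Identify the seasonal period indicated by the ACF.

4

The largest autocorrelation is r_4 = 0.69, with a weaker echo at lag 8 (0.46); the remaining lags stay at or below 0.06.
The dominant spike at lag 4 indicates a seasonal period of 4.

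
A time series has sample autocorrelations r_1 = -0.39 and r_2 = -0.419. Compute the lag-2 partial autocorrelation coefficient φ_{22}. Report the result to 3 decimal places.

-0.674

φ_{22} = (r_2 − r_1²) / (1 − r_1²)
r_1² = (-0.39)² = 0.1521
Numerator = -0.419 − 0.1521 = -0.5711; denominator = 1 − 0.1521 = 0.8479
φ_{22} = -0.5711 / 0.8479 = -0.674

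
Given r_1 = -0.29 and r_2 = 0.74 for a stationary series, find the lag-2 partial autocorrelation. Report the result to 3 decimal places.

0.716

φ_{22} = (r_2 − r_1²) / (1 − r_1²)
r_1² = (-0.29)² = 0.0841
Numerator = 0.74 − 0.0841 = 0.6559; denominator = 1 − 0.0841 = 0.9159
φ_{22} = 0.6559 / 0.9159 = 0.716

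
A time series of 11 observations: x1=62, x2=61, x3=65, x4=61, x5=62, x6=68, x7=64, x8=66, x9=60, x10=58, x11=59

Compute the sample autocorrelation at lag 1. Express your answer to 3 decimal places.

Mean x̄ = (62 + 61 + 65 + 61 + 62 + 68 + 64 + 66 + 60 + 58 + 59)/11 = 62.3636
Numerator Σ_{t=1}^{10}(x_t−x̄)(x_{t+1}−x̄) = 23.3223
Denominator Σ(x_t−x̄)² = 94.5455
r_1 = 23.3223 / 94.5455 = 0.247

0.247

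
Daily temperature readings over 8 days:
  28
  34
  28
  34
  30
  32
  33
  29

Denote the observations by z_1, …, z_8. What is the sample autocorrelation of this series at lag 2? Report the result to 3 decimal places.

Mean z̄ = (28 + 34 + 28 + 34 + 30 + 32 + 33 + 29)/8 = 31.0000
Deviations from mean: -3.0000, 3.0000, -3.0000, 3.0000, -1.0000, 1.0000, 2.0000, -2.0000
Σ(z_t−z̄)(z_{t+2}−z̄) = (9.0000) + (9.0000) + (3.0000) + (3.0000) + (-2.0000) + (-2.0000) = 20.0000
Denominator Σ(z_t−z̄)² = 46.0000
r_2 = 20.0000 / 46.0000 = 0.435

0.435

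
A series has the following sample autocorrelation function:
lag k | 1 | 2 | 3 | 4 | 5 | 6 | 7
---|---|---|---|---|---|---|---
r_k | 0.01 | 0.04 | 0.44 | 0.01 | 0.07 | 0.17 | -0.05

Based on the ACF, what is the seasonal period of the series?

The largest autocorrelation is r_3 = 0.44, with a weaker echo at lag 6 (0.17); the remaining lags stay at or below 0.07.
The dominant spike at lag 3 indicates a seasonal period of 3.

3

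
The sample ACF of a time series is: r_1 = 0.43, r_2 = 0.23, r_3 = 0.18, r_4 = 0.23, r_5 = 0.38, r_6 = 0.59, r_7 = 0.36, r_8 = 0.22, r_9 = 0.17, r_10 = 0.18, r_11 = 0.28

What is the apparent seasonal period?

The largest autocorrelation is r_6 = 0.59; the remaining lags stay at or below 0.43. The elevated value at lag 1 (0.43), dropping to 0.23 at lag 2, reflects decaying short-term dependence rather than seasonality.
The dominant spike at lag 6 indicates a seasonal period of 6.

6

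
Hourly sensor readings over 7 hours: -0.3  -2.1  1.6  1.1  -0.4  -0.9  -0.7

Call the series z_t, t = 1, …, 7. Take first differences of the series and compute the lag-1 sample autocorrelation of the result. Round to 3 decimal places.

First differences Δz: -1.8, 3.7, -0.5, -1.5, -0.5, 0.2
Mean of differences = -0.0667
Numerator Σ(Δz_t−Δz̄)(Δz_{t+1}−Δz̄) = -7.0344
Denominator Σ(Δz_t−Δz̄)² = 19.6933
r_1(Δz) = -7.0344 / 19.6933 = -0.357

-0.357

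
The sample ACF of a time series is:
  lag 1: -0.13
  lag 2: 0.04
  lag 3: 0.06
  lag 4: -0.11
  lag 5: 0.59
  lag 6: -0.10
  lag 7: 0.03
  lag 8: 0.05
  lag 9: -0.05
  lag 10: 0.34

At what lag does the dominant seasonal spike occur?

The largest autocorrelation is r_5 = 0.59, with a weaker echo at lag 10 (0.34); the remaining lags stay at or below 0.06.
The dominant spike at lag 5 indicates a seasonal period of 5.

5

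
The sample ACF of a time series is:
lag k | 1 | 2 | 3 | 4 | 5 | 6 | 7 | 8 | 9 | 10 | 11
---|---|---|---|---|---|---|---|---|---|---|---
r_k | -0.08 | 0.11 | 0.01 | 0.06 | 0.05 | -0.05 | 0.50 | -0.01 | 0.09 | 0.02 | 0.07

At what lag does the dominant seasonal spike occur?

7

The largest autocorrelation is r_7 = 0.50; the remaining lags stay at or below 0.11.
The dominant spike at lag 7 indicates a seasonal period of 7.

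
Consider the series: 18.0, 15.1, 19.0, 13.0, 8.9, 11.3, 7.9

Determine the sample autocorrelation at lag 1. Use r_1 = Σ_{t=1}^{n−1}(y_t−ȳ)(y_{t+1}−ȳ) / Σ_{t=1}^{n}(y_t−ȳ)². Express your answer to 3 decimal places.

Mean ȳ = (18.0 + 15.1 + 19.0 + 13.0 + 8.9 + 11.3 + 7.9)/7 = 13.3143
Σ(y_t−ȳ)(y_{t+1}−ȳ) = (8.3673) + (10.1531) + (-1.7869) + (1.3873) + (8.8916) + (10.9059) = 37.9184
Denominator Σ(y_t−ȳ)² = 110.4286
r_1 = 37.9184 / 110.4286 = 0.343

0.343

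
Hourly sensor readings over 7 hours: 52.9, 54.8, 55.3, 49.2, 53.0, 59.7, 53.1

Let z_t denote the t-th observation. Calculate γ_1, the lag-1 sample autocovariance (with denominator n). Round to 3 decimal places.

Mean z̄ = (52.9 + 54.8 + 55.3 + 49.2 + 53.0 + 59.7 + 53.1)/7 = 54.0000
Deviations: -1.1000, 0.8000, 1.3000, -4.8000, -1.0000, 5.7000, -0.9000
Σ_{t=1}^{6}(z_t−z̄)(z_{t+1}−z̄) = -12.1100
γ_1 = -12.1100 / 7 = -1.730

-1.730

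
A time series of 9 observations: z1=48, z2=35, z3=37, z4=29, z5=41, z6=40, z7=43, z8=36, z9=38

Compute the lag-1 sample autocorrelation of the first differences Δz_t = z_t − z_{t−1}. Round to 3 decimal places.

First differences Δz: -13, 2, -8, 12, -1, 3, -7, 2
Mean of differences = -1.2500
Numerator Σ(Δz_t−Δz̄)(Δz_{t+1}−Δz̄) = -188.3125
Denominator Σ(Δz_t−Δz̄)² = 431.5000
r_1(Δz) = -188.3125 / 431.5000 = -0.436

-0.436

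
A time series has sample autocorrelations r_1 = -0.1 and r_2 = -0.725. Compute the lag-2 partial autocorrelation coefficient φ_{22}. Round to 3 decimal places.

φ_{22} = (r_2 − r_1²) / (1 − r_1²)
r_1² = (-0.1)² = 0.01
Numerator = -0.725 − 0.0100 = -0.7350; denominator = 1 − 0.0100 = 0.9900
φ_{22} = -0.7350 / 0.9900 = -0.742

-0.742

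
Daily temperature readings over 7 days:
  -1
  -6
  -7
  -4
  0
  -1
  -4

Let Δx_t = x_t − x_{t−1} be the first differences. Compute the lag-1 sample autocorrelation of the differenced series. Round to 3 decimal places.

First differences Δx: -5, -1, 3, 4, -1, -3
Mean of differences = -0.5000
Numerator Σ(Δx_t−Δx̄)(Δx_{t+1}−Δx̄) = 15.2500
Denominator Σ(Δx_t−Δx̄)² = 59.5000
r_1(Δx) = 15.2500 / 59.5000 = 0.256

0.256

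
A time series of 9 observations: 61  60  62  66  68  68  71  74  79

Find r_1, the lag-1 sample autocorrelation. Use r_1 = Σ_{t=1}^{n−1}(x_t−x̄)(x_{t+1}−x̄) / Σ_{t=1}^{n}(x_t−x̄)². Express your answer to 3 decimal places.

Mean x̄ = (61 + 60 + 62 + 66 + 68 + 68 + 71 + 74 + 79)/9 = 67.6667
Numerator Σ_{t=1}^{8}(x_t−x̄)(x_{t+1}−x̄) = 197.5556
Denominator Σ(x_t−x̄)² = 318.0000
r_1 = 197.5556 / 318.0000 = 0.621

0.621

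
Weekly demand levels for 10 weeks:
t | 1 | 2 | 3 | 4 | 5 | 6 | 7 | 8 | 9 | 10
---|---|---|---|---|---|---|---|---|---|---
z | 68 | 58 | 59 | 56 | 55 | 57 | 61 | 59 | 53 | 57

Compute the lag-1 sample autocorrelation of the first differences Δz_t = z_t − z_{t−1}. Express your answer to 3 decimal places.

-0.182

First differences Δz: -10, 1, -3, -1, 2, 4, -2, -6, 4
Mean of differences = -1.2222
Numerator Σ(Δz_t−Δz̄)(Δz_{t+1}−Δz̄) = -31.6049
Denominator Σ(Δz_t−Δz̄)² = 173.5556
r_1(Δz) = -31.6049 / 173.5556 = -0.182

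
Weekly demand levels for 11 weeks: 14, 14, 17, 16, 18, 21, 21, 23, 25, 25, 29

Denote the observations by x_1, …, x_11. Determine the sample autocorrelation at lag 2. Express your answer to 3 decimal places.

0.452

Mean x̄ = (14 + 14 + 17 + 16 + 18 + 21 + 21 + 23 + 25 + 25 + 29)/11 = 20.2727
Numerator Σ_{t=1}^{9}(x_t−x̄)(x_{t+2}−x̄) = 109.5785
Denominator Σ(x_t−x̄)² = 242.1818
r_2 = 109.5785 / 242.1818 = 0.452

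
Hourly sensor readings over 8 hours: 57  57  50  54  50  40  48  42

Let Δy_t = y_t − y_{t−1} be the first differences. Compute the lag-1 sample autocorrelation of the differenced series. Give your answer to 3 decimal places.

-0.626

First differences Δy: 0, -7, 4, -4, -10, 8, -6
Mean of differences = -2.1429
Numerator Σ(Δy_t−Δȳ)(Δy_{t+1}−Δȳ) = -155.8776
Denominator Σ(Δy_t−Δȳ)² = 248.8571
r_1(Δy) = -155.8776 / 248.8571 = -0.626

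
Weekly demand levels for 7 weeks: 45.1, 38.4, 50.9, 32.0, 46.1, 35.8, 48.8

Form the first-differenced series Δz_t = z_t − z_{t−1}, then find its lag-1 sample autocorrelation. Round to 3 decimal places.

First differences Δz: -6.7, 12.5, -18.9, 14.1, -10.3, 13.0
Mean of differences = 0.6167
Numerator Σ(Δz_t−Δz̄)(Δz_{t+1}−Δz̄) = -864.3969
Denominator Σ(Δz_t−Δz̄)² = 1029.9683
r_1(Δz) = -864.3969 / 1029.9683 = -0.839

-0.839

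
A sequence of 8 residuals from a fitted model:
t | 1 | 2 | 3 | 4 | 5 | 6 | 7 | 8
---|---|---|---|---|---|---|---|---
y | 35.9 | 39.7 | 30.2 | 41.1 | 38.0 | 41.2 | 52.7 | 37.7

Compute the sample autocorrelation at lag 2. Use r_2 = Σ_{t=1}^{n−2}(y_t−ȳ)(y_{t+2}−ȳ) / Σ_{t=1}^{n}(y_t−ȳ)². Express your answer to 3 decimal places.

Mean ȳ = (35.9 + 39.7 + 30.2 + 41.1 + 38.0 + 41.2 + 52.7 + 37.7)/8 = 39.5625
Deviations from mean: -3.6625, 0.1375, -9.3625, 1.5375, -1.5625, 1.6375, 13.1375, -1.8625
Σ(y_t−ȳ)(y_{t+2}−ȳ) = (34.2902) + (0.2114) + (14.6289) + (2.5177) + (-20.5273) + (-3.0498) = 28.0709
Denominator Σ(y_t−ȳ)² = 284.6388
r_2 = 28.0709 / 284.6388 = 0.099

0.099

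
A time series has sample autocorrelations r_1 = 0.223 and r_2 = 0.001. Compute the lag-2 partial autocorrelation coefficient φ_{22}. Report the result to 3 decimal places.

φ_{22} = (r_2 − r_1²) / (1 − r_1²)
r_1² = (0.223)² = 0.049729
Numerator = 0.001 − 0.0497 = -0.0487; denominator = 1 − 0.0497 = 0.9503
φ_{22} = -0.0487 / 0.9503 = -0.051

-0.051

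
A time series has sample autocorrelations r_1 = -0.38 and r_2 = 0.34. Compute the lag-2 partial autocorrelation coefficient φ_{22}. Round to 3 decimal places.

φ_{22} = (r_2 − r_1²) / (1 − r_1²)
r_1² = (-0.38)² = 0.1444
Numerator = 0.34 − 0.1444 = 0.1956; denominator = 1 − 0.1444 = 0.8556
φ_{22} = 0.1956 / 0.8556 = 0.229

0.229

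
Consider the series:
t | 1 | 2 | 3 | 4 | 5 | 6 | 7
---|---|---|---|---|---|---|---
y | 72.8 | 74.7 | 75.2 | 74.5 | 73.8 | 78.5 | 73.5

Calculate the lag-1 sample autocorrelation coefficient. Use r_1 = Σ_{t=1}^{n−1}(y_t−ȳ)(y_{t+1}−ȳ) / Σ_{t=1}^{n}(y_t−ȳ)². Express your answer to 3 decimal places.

Mean ȳ = (72.8 + 74.7 + 75.2 + 74.5 + 73.8 + 78.5 + 73.5)/7 = 74.7143
Deviations from mean: -1.9143, -0.0143, 0.4857, -0.2143, -0.9143, 3.7857, -1.2143
Σ(y_t−ȳ)(y_{t+1}−ȳ) = (0.0273) + (-0.0069) + (-0.1041) + (0.1959) + (-3.4612) + (-4.5969) = -7.9459
Denominator Σ(y_t−ȳ)² = 20.5886
r_1 = -7.9459 / 20.5886 = -0.386

-0.386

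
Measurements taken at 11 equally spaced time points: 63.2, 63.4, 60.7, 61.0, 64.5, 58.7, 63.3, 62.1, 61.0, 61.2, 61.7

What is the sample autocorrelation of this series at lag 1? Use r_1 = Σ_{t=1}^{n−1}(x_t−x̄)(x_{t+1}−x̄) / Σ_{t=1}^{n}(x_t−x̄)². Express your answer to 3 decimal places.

Mean x̄ = (63.2 + 63.4 + 60.7 + 61.0 + 64.5 + 58.7 + 63.3 + 62.1 + 61.0 + 61.2 + 61.7)/11 = 61.8909
Numerator Σ_{t=1}^{10}(x_t−x̄)(x_{t+1}−x̄) = -13.0510
Denominator Σ(x_t−x̄)² = 26.5291
r_1 = -13.0510 / 26.5291 = -0.492

-0.492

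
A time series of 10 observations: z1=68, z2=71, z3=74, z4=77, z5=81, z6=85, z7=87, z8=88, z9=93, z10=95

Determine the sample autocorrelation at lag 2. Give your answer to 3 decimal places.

Mean z̄ = (68 + 71 + 74 + 77 + 81 + 85 + 87 + 88 + 93 + 95)/10 = 81.9000
Numerator Σ_{t=1}^{8}(z_t−z̄)(z_{t+2}−z̄) = 305.9800
Denominator Σ(z_t−z̄)² = 766.9000
r_2 = 305.9800 / 766.9000 = 0.399

0.399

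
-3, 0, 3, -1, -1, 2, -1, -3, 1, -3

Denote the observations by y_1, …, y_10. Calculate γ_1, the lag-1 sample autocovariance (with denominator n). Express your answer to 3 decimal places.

-0.936

Mean ȳ = (-3 + 0 + 3 − 1 − 1 + 2 − 1 − 3 + 1 − 3)/10 = -0.6000
Σ_{t=1}^{9}(y_t−ȳ)(y_{t+1}−ȳ) = -9.3600
γ_1 = -9.3600 / 10 = -0.936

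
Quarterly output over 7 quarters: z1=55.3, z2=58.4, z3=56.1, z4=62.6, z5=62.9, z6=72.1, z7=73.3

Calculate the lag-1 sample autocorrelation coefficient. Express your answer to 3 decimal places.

Mean z̄ = (55.3 + 58.4 + 56.1 + 62.6 + 62.9 + 72.1 + 73.3)/7 = 62.9571
Deviations from mean: -7.6571, -4.5571, -6.8571, -0.3571, -0.0571, 9.1429, 10.3429
Numerator Σ_{t=1}^{6}(z_t−z̄)(z_{t+1}−z̄) = 162.6539
Denominator Σ(z_t−z̄)² = 317.1171
r_1 = 162.6539 / 317.1171 = 0.513

0.513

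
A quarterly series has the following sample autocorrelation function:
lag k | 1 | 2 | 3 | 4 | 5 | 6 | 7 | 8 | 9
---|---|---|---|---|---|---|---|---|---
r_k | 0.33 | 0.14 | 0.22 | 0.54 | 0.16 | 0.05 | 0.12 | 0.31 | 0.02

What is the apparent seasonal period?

4

The largest autocorrelation is r_4 = 0.54; the remaining lags stay at or below 0.33. The elevated value at lag 1 (0.33), dropping to 0.14 at lag 2, reflects decaying short-term dependence rather than seasonality.
The dominant spike at lag 4 indicates a seasonal period of 4.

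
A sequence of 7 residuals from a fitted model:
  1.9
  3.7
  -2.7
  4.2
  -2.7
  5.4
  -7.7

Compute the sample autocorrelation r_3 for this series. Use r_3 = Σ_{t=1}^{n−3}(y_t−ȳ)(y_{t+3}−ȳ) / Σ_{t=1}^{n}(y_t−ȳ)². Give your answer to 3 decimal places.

Mean ȳ = (1.9 + 3.7 − 2.7 + 4.2 − 2.7 + 5.4 − 7.7)/7 = 0.3000
Deviations from mean: 1.6000, 3.4000, -3.0000, 3.9000, -3.0000, 5.1000, -8.0000
Numerator Σ_{t=1}^{4}(y_t−ȳ)(y_{t+3}−ȳ) = -50.4600
Denominator Σ(y_t−ȳ)² = 137.3400
r_3 = -50.4600 / 137.3400 = -0.367

-0.367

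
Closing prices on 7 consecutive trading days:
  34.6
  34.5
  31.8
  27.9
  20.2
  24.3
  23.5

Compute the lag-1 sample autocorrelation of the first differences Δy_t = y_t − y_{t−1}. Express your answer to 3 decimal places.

First differences Δy: -0.1, -2.7, -3.9, -7.7, 4.1, -0.8
Mean of differences = -1.8500
Numerator Σ(Δy_t−Δȳ)(Δy_{t+1}−Δȳ) = -16.3125
Denominator Σ(Δy_t−Δȳ)² = 78.7150
r_1(Δy) = -16.3125 / 78.7150 = -0.207

-0.207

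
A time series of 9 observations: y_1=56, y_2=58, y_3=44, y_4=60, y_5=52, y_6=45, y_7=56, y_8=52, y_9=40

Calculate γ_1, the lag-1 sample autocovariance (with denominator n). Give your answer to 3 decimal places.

-12.738

Mean ȳ = (56 + 58 + 44 + 60 + 52 + 45 + 56 + 52 + 40)/9 = 51.4444
Σ_{t=1}^{8}(y_t−ȳ)(y_{t+1}−ȳ) = -114.6420
γ_1 = -114.6420 / 9 = -12.738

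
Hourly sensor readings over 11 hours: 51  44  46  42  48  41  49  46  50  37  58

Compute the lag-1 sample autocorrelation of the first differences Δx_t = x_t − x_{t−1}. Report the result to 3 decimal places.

-0.590

First differences Δx: -7, 2, -4, 6, -7, 8, -3, 4, -13, 21
Mean of differences = 0.7000
Numerator Σ(Δx_t−Δx̄)(Δx_{t+1}−Δx̄) = -500.5900
Denominator Σ(Δx_t−Δx̄)² = 848.1000
r_1(Δx) = -500.5900 / 848.1000 = -0.590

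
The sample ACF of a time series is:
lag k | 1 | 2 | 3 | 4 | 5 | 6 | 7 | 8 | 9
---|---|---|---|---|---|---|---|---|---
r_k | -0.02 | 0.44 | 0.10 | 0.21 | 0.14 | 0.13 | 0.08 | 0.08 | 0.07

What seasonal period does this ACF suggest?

2

The largest autocorrelation is r_2 = 0.44, with a weaker echo at lag 4 (0.21); the remaining lags stay at or below 0.14.
The dominant spike at lag 2 indicates a seasonal period of 2.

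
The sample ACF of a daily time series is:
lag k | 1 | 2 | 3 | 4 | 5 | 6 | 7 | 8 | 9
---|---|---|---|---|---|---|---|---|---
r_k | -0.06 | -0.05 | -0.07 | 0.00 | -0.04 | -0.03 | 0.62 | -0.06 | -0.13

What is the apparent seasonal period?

7

The largest autocorrelation is r_7 = 0.62; the remaining lags stay at or below 0.00.
The dominant spike at lag 7 indicates a seasonal period of 7.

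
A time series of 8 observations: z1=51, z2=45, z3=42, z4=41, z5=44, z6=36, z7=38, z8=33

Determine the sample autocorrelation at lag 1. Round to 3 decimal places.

0.304

Mean z̄ = (51 + 45 + 42 + 41 + 44 + 36 + 38 + 33)/8 = 41.2500
Deviations from mean: 9.7500, 3.7500, 0.7500, -0.2500, 2.7500, -5.2500, -3.2500, -8.2500
Σ(z_t−z̄)(z_{t+1}−z̄) = (36.5625) + (2.8125) + (-0.1875) + (-0.6875) + (-14.4375) + (17.0625) + (26.8125) = 67.9375
Denominator Σ(z_t−z̄)² = 223.5000
r_1 = 67.9375 / 223.5000 = 0.304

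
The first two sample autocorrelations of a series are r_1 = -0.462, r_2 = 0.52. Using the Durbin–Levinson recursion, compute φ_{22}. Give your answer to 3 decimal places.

0.390

φ_{22} = (r_2 − r_1²) / (1 − r_1²)
r_1² = (-0.462)² = 0.213444
Numerator = 0.52 − 0.2134 = 0.3066; denominator = 1 − 0.2134 = 0.7866
φ_{22} = 0.3066 / 0.7866 = 0.390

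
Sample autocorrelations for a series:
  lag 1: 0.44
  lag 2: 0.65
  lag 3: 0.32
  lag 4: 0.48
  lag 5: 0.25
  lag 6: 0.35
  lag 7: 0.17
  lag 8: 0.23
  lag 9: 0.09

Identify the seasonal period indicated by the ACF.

2

The largest autocorrelation is r_2 = 0.65, with a weaker echo at lag 4 (0.48); the remaining lags stay at or below 0.44.
The dominant spike at lag 2 indicates a seasonal period of 2.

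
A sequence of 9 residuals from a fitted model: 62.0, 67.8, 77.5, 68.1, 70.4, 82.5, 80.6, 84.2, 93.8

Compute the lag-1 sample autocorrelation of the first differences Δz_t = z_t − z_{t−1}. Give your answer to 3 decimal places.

First differences Δz: 5.8, 9.7, -9.4, 2.3, 12.1, -1.9, 3.6, 9.6
Mean of differences = 3.9750
Numerator Σ(Δz_t−Δz̄)(Δz_{t+1}−Δz̄) = -104.9706
Denominator Σ(Δz_t−Δz̄)² = 350.1150
r_1(Δz) = -104.9706 / 350.1150 = -0.300

-0.300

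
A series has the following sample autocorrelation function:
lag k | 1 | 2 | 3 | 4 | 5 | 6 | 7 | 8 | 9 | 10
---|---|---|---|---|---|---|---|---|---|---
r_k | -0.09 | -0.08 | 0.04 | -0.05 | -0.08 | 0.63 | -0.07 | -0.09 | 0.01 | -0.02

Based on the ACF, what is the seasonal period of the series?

6

The largest autocorrelation is r_6 = 0.63; the remaining lags stay at or below 0.04.
The dominant spike at lag 6 indicates a seasonal period of 6.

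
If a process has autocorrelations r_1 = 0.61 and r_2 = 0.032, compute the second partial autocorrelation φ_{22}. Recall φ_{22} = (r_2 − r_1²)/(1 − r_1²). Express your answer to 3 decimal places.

-0.542

φ_{22} = (r_2 − r_1²) / (1 − r_1²)
r_1² = (0.61)² = 0.3721
Numerator = 0.032 − 0.3721 = -0.3401; denominator = 1 − 0.3721 = 0.6279
φ_{22} = -0.3401 / 0.6279 = -0.542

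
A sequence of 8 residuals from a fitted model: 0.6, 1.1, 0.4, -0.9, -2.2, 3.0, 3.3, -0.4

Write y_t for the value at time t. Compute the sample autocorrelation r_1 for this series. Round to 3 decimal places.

Mean ȳ = (0.6 + 1.1 + 0.4 − 0.9 − 2.2 + 3.0 + 3.3 − 0.4)/8 = 0.6125
Deviations from mean: -0.0125, 0.4875, -0.2125, -1.5125, -2.8125, 2.3875, 2.6875, -1.0125
Numerator Σ_{t=1}^{7}(y_t−ȳ)(y_{t+1}−ȳ) = 1.4461
Denominator Σ(y_t−ȳ)² = 24.4288
r_1 = 1.4461 / 24.4288 = 0.059

0.059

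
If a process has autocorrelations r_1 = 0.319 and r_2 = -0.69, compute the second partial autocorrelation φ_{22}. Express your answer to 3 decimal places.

φ_{22} = (r_2 − r_1²) / (1 − r_1²)
r_1² = (0.319)² = 0.101761
Numerator = -0.69 − 0.1018 = -0.7918; denominator = 1 − 0.1018 = 0.8982
φ_{22} = -0.7918 / 0.8982 = -0.881

-0.881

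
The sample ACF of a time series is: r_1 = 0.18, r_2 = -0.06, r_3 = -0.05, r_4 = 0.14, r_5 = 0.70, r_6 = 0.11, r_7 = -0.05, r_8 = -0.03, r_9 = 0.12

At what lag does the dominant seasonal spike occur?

The largest autocorrelation is r_5 = 0.70; the remaining lags stay at or below 0.18.
The dominant spike at lag 5 indicates a seasonal period of 5.

5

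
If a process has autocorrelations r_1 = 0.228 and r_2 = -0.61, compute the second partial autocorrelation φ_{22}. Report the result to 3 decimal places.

φ_{22} = (r_2 − r_1²) / (1 − r_1²)
r_1² = (0.228)² = 0.051984
Numerator = -0.61 − 0.0520 = -0.6620; denominator = 1 − 0.0520 = 0.9480
φ_{22} = -0.6620 / 0.9480 = -0.698

-0.698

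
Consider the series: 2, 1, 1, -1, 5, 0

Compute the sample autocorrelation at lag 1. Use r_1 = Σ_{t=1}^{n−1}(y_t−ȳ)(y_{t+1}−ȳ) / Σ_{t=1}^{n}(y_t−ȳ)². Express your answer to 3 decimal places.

-0.599

Mean ȳ = (2 + 1 + 1 − 1 + 5 + 0)/6 = 1.3333
Deviations from mean: 0.6667, -0.3333, -0.3333, -2.3333, 3.6667, -1.3333
Σ(y_t−ȳ)(y_{t+1}−ȳ) = (-0.2222) + (0.1111) + (0.7778) + (-8.5556) + (-4.8889) = -12.7778
Denominator Σ(y_t−ȳ)² = 21.3333
r_1 = -12.7778 / 21.3333 = -0.599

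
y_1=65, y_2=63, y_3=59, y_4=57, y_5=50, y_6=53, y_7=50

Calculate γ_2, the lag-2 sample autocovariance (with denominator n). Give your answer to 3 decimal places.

7.058

Mean ȳ = (65 + 63 + 59 + 57 + 50 + 53 + 50)/7 = 56.7143
Σ_{t=1}^{5}(y_t−ȳ)(y_{t+2}−ȳ) = 49.4082
γ_2 = 49.4082 / 7 = 7.058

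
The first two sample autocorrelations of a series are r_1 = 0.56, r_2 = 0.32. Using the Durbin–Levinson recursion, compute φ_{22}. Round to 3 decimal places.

φ_{22} = (r_2 − r_1²) / (1 − r_1²)
r_1² = (0.56)² = 0.3136
Numerator = 0.32 − 0.3136 = 0.0064; denominator = 1 − 0.3136 = 0.6864
φ_{22} = 0.0064 / 0.6864 = 0.009

0.009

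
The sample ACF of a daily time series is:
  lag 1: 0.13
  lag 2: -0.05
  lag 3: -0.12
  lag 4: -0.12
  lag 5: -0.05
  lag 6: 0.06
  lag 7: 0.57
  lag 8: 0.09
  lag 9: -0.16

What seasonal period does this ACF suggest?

The largest autocorrelation is r_7 = 0.57; the remaining lags stay at or below 0.13.
The dominant spike at lag 7 indicates a seasonal period of 7.

7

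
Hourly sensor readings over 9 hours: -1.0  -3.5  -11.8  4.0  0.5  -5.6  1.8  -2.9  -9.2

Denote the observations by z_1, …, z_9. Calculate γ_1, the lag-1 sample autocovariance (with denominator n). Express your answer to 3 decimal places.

Mean z̄ = (-1.0 − 3.5 − 11.8 + 4.0 + 0.5 − 5.6 + 1.8 − 2.9 − 9.2)/9 = -3.0778
Σ_{t=1}^{8}(z_t−z̄)(z_{t+1}−z̄) = -55.1538
γ_1 = -55.1538 / 9 = -6.128

-6.128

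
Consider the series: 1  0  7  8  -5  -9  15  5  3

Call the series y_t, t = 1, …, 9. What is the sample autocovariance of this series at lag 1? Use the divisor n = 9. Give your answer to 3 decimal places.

-5.561

Mean ȳ = (1 + 0 + 7 + 8 − 5 − 9 + 15 + 5 + 3)/9 = 2.7778
Σ_{t=1}^{8}(y_t−ȳ)(y_{t+1}−ȳ) = -50.0494
γ_1 = -50.0494 / 9 = -5.561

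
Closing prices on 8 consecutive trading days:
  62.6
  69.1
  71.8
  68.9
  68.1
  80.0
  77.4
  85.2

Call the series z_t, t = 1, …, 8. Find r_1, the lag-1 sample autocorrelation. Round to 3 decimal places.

Mean z̄ = (62.6 + 69.1 + 71.8 + 68.9 + 68.1 + 80.0 + 77.4 + 85.2)/8 = 72.8875
Deviations from mean: -10.2875, -3.7875, -1.0875, -3.9875, -4.7875, 7.1125, 4.5125, 12.3125
Σ(z_t−z̄)(z_{t+1}−z̄) = (38.9639) + (4.1189) + (4.3364) + (19.0902) + (-34.0511) + (32.0952) + (55.5602) = 120.1136
Denominator Σ(z_t−z̄)² = 382.7288
r_1 = 120.1136 / 382.7288 = 0.314

0.314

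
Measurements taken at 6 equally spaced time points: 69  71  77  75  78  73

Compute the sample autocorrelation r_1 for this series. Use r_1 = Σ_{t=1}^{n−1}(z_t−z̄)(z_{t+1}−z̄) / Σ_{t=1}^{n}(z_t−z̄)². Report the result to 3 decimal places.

0.161

Mean z̄ = (69 + 71 + 77 + 75 + 78 + 73)/6 = 73.8333
Deviations from mean: -4.8333, -2.8333, 3.1667, 1.1667, 4.1667, -0.8333
Σ(z_t−z̄)(z_{t+1}−z̄) = (13.6944) + (-8.9722) + (3.6944) + (4.8611) + (-3.4722) = 9.8056
Denominator Σ(z_t−z̄)² = 60.8333
r_1 = 9.8056 / 60.8333 = 0.161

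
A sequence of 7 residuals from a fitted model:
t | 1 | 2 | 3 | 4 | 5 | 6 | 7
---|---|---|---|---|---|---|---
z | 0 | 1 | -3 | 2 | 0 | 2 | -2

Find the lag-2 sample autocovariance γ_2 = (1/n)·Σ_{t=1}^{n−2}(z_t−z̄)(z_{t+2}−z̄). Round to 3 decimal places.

0.857

Mean z̄ = (0 + 1 − 3 + 2 + 0 + 2 − 2)/7 = 0.0000
Σ_{t=1}^{5}(z_t−z̄)(z_{t+2}−z̄) = 6.0000
γ_2 = 6.0000 / 7 = 0.857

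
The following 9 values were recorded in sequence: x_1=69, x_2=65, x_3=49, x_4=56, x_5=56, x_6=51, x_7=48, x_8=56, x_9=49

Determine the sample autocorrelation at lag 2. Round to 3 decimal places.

Mean x̄ = (69 + 65 + 49 + 56 + 56 + 51 + 48 + 56 + 49)/9 = 55.4444
Numerator Σ_{t=1}^{7}(x_t−x̄)(x_{t+2}−x̄) = -46.7284
Denominator Σ(x_t−x̄)² = 434.2222
r_2 = -46.7284 / 434.2222 = -0.108

-0.108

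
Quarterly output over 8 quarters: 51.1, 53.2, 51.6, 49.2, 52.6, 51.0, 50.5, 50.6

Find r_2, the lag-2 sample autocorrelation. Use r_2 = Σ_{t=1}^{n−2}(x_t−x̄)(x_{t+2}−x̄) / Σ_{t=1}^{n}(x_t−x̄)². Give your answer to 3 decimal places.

Mean x̄ = (51.1 + 53.2 + 51.6 + 49.2 + 52.6 + 51.0 + 50.5 + 50.6)/8 = 51.2250
Deviations from mean: -0.1250, 1.9750, 0.3750, -2.0250, 1.3750, -0.2250, -0.7250, -0.6250
Numerator Σ_{t=1}^{6}(x_t−x̄)(x_{t+2}−x̄) = -3.9313
Denominator Σ(x_t−x̄)² = 11.0150
r_2 = -3.9313 / 11.0150 = -0.357

-0.357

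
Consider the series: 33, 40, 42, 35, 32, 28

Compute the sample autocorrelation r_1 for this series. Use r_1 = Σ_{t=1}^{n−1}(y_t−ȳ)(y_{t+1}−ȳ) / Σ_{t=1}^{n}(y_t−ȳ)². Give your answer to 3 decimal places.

0.338

Mean ȳ = (33 + 40 + 42 + 35 + 32 + 28)/6 = 35.0000
Deviations from mean: -2.0000, 5.0000, 7.0000, 0.0000, -3.0000, -7.0000
Numerator Σ_{t=1}^{5}(y_t−ȳ)(y_{t+1}−ȳ) = 46.0000
Denominator Σ(y_t−ȳ)² = 136.0000
r_1 = 46.0000 / 136.0000 = 0.338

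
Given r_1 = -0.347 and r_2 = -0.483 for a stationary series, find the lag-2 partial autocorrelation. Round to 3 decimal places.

φ_{22} = (r_2 − r_1²) / (1 − r_1²)
r_1² = (-0.347)² = 0.120409
Numerator = -0.483 − 0.1204 = -0.6034; denominator = 1 − 0.1204 = 0.8796
φ_{22} = -0.6034 / 0.8796 = -0.686

-0.686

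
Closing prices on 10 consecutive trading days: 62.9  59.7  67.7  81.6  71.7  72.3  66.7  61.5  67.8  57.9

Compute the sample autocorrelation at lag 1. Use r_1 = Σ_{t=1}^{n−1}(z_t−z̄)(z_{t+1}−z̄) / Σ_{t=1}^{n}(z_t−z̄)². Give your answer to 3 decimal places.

Mean z̄ = (62.9 + 59.7 + 67.7 + 81.6 + 71.7 + 72.3 + 66.7 + 61.5 + 67.8 + 57.9)/10 = 66.9800
Numerator Σ_{t=1}^{9}(z_t−z̄)(z_{t+1}−z̄) = 117.2096
Denominator Σ(z_t−z̄)² = 447.7160
r_1 = 117.2096 / 447.7160 = 0.262

0.262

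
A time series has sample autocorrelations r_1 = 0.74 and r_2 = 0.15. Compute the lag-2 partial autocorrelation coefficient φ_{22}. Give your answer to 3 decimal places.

φ_{22} = (r_2 − r_1²) / (1 − r_1²)
r_1² = (0.74)² = 0.5476
Numerator = 0.15 − 0.5476 = -0.3976; denominator = 1 − 0.5476 = 0.4524
φ_{22} = -0.3976 / 0.4524 = -0.879

-0.879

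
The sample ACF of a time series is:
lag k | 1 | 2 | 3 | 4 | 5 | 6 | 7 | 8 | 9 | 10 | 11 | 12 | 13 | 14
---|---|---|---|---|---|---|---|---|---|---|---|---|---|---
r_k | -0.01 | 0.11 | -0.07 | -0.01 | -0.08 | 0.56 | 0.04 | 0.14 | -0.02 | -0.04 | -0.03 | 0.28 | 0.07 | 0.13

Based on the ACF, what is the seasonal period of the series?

6

The largest autocorrelation is r_6 = 0.56, with a weaker echo at lag 12 (0.28); the remaining lags stay at or below 0.14.
The dominant spike at lag 6 indicates a seasonal period of 6.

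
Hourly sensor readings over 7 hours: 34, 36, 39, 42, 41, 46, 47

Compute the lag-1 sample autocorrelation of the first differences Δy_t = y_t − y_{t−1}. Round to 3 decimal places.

First differences Δy: 2, 3, 3, -1, 5, 1
Mean of differences = 2.1667
Numerator Σ(Δy_t−Δȳ)(Δy_{t+1}−Δȳ) = -14.3611
Denominator Σ(Δy_t−Δȳ)² = 20.8333
r_1(Δy) = -14.3611 / 20.8333 = -0.689

-0.689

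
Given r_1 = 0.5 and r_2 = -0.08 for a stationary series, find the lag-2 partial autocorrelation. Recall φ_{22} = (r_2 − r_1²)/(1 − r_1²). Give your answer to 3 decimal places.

-0.440

φ_{22} = (r_2 − r_1²) / (1 − r_1²)
r_1² = (0.5)² = 0.25
Numerator = -0.08 − 0.2500 = -0.3300; denominator = 1 − 0.2500 = 0.7500
φ_{22} = -0.3300 / 0.7500 = -0.440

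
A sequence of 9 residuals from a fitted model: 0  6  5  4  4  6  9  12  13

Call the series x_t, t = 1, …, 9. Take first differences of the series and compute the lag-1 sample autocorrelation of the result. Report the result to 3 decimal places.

First differences Δx: 6, -1, -1, 0, 2, 3, 3, 1
Mean of differences = 1.6250
Numerator Σ(Δx_t−Δx̄)(Δx_{t+1}−Δx̄) = 0.6094
Denominator Σ(Δx_t−Δx̄)² = 39.8750
r_1(Δx) = 0.6094 / 39.8750 = 0.015

0.015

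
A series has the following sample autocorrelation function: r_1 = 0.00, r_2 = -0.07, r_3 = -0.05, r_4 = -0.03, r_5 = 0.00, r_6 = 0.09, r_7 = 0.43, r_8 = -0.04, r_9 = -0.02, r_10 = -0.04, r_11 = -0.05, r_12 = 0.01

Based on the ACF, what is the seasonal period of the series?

The largest autocorrelation is r_7 = 0.43; the remaining lags stay at or below 0.09.
The dominant spike at lag 7 indicates a seasonal period of 7.

7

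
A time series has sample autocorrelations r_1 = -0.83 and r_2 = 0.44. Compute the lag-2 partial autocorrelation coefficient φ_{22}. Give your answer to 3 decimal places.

-0.800

φ_{22} = (r_2 − r_1²) / (1 − r_1²)
r_1² = (-0.83)² = 0.6889
Numerator = 0.44 − 0.6889 = -0.2489; denominator = 1 − 0.6889 = 0.3111
φ_{22} = -0.2489 / 0.3111 = -0.800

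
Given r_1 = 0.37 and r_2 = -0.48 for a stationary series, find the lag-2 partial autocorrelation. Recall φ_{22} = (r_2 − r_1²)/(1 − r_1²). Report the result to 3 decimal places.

-0.715

φ_{22} = (r_2 − r_1²) / (1 − r_1²)
r_1² = (0.37)² = 0.1369
Numerator = -0.48 − 0.1369 = -0.6169; denominator = 1 − 0.1369 = 0.8631
φ_{22} = -0.6169 / 0.8631 = -0.715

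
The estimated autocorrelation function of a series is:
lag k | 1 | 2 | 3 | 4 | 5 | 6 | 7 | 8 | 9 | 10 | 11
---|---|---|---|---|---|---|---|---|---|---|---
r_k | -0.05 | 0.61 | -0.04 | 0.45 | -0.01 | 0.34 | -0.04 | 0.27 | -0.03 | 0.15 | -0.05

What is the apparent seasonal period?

The largest autocorrelation is r_2 = 0.61, with weaker echoes at lags 4 (0.45), 6 (0.34), 8 (0.27) and 10 (0.15); the remaining lags stay at or below -0.01.
The dominant spike at lag 2 indicates a seasonal period of 2.

2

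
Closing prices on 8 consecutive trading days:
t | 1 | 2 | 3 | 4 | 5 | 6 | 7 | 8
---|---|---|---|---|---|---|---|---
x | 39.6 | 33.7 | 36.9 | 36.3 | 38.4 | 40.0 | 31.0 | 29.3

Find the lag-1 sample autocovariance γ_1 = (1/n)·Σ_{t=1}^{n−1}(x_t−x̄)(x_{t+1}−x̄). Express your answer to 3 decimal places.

1.715

Mean x̄ = (39.6 + 33.7 + 36.9 + 36.3 + 38.4 + 40.0 + 31.0 + 29.3)/8 = 35.6500
Σ_{t=1}^{7}(x_t−x̄)(x_{t+1}−x̄) = 13.7225
γ_1 = 13.7225 / 8 = 1.715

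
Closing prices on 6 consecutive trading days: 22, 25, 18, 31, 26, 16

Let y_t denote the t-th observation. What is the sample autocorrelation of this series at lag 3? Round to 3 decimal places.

Mean ȳ = (22 + 25 + 18 + 31 + 26 + 16)/6 = 23.0000
Deviations from mean: -1.0000, 2.0000, -5.0000, 8.0000, 3.0000, -7.0000
Σ(y_t−ȳ)(y_{t+3}−ȳ) = (-8.0000) + (6.0000) + (35.0000) = 33.0000
Denominator Σ(y_t−ȳ)² = 152.0000
r_3 = 33.0000 / 152.0000 = 0.217

0.217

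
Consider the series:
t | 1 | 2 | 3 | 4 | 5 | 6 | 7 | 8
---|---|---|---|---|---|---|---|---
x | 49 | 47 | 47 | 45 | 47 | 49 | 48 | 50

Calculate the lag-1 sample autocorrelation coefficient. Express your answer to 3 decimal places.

0.211

Mean x̄ = (49 + 47 + 47 + 45 + 47 + 49 + 48 + 50)/8 = 47.7500
Deviations from mean: 1.2500, -0.7500, -0.7500, -2.7500, -0.7500, 1.2500, 0.2500, 2.2500
Σ(x_t−x̄)(x_{t+1}−x̄) = (-0.9375) + (0.5625) + (2.0625) + (2.0625) + (-0.9375) + (0.3125) + (0.5625) = 3.6875
Denominator Σ(x_t−x̄)² = 17.5000
r_1 = 3.6875 / 17.5000 = 0.211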